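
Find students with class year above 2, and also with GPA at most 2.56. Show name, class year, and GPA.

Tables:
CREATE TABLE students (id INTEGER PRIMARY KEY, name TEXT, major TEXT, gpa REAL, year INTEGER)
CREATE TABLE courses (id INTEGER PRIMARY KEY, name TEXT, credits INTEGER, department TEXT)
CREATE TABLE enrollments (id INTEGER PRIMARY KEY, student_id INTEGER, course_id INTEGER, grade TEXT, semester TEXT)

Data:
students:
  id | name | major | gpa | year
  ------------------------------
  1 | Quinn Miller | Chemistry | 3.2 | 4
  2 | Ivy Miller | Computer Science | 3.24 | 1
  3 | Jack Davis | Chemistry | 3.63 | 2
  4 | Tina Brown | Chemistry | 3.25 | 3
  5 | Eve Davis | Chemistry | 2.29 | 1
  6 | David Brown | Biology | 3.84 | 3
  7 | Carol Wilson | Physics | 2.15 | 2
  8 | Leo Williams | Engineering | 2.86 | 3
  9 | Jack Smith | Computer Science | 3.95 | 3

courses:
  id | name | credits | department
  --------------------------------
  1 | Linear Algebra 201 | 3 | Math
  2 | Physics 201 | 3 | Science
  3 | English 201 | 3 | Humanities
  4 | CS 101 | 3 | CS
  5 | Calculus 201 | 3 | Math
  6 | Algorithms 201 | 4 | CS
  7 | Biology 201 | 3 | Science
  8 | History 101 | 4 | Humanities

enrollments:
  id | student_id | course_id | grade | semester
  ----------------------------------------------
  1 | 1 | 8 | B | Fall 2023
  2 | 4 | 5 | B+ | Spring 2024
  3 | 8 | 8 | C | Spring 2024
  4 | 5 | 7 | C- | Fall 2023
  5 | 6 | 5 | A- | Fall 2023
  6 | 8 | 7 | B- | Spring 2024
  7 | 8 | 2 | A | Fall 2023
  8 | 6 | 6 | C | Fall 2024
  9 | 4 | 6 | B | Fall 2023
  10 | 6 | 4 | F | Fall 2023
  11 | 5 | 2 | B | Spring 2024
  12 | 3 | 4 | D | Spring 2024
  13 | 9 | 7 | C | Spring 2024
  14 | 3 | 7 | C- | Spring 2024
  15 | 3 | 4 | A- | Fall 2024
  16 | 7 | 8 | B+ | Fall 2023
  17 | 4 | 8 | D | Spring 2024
SELECT name, year, gpa FROM students WHERE year > 2 AND gpa <= 2.56

Execution result:
(no rows)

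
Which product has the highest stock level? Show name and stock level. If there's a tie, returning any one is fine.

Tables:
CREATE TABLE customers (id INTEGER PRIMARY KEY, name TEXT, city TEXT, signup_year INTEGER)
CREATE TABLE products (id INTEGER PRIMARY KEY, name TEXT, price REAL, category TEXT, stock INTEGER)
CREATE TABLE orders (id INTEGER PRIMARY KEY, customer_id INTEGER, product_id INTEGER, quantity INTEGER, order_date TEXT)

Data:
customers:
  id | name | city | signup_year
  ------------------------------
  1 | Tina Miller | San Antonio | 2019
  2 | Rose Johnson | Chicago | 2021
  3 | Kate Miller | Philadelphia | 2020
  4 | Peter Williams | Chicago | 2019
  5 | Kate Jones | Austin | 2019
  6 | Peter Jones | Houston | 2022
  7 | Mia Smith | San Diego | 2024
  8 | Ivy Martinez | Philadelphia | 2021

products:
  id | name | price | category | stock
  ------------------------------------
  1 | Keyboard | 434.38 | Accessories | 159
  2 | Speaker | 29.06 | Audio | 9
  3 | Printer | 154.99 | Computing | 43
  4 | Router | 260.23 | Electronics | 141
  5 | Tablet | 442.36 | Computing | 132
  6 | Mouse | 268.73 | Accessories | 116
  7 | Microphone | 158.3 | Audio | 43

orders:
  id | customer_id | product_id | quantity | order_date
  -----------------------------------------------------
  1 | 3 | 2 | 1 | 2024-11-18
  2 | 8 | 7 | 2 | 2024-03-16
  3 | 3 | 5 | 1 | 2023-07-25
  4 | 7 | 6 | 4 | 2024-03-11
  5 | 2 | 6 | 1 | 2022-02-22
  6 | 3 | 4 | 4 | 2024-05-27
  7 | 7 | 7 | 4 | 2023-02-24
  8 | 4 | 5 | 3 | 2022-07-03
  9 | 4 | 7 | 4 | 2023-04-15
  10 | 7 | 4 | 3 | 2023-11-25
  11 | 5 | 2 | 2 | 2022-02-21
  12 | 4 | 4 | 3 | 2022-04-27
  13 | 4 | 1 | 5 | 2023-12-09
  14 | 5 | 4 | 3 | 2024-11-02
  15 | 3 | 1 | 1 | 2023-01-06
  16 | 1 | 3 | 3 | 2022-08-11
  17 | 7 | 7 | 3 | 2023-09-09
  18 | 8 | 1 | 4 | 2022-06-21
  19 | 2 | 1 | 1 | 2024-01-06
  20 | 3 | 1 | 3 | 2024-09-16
SELECT name, stock FROM products ORDER BY stock DESC LIMIT 1

Execution result:
name | stock
Keyboard | 159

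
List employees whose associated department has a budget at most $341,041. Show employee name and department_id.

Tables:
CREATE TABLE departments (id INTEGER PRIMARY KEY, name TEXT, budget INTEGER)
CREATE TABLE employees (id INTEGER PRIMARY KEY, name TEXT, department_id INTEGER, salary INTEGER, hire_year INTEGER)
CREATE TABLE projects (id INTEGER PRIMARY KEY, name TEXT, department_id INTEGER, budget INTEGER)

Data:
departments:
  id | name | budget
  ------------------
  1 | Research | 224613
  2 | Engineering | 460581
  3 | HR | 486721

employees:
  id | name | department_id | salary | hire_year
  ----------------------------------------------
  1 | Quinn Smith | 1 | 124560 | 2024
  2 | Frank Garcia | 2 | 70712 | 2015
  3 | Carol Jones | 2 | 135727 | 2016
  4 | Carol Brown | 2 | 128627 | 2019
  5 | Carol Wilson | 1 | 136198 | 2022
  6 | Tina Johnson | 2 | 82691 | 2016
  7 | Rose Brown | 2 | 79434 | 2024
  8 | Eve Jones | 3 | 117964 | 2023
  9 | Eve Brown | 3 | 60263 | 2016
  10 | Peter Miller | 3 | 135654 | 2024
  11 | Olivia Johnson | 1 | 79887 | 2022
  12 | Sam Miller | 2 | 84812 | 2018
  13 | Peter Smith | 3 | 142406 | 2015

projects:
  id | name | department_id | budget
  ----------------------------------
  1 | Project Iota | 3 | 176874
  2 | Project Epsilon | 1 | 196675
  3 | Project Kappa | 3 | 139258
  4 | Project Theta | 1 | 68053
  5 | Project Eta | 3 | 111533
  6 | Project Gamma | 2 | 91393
SELECT name, department_id FROM employees WHERE department_id IN (SELECT id FROM departments WHERE budget <= 341041)

Execution result:
name | department_id
Quinn Smith | 1
Carol Wilson | 1
Olivia Johnson | 1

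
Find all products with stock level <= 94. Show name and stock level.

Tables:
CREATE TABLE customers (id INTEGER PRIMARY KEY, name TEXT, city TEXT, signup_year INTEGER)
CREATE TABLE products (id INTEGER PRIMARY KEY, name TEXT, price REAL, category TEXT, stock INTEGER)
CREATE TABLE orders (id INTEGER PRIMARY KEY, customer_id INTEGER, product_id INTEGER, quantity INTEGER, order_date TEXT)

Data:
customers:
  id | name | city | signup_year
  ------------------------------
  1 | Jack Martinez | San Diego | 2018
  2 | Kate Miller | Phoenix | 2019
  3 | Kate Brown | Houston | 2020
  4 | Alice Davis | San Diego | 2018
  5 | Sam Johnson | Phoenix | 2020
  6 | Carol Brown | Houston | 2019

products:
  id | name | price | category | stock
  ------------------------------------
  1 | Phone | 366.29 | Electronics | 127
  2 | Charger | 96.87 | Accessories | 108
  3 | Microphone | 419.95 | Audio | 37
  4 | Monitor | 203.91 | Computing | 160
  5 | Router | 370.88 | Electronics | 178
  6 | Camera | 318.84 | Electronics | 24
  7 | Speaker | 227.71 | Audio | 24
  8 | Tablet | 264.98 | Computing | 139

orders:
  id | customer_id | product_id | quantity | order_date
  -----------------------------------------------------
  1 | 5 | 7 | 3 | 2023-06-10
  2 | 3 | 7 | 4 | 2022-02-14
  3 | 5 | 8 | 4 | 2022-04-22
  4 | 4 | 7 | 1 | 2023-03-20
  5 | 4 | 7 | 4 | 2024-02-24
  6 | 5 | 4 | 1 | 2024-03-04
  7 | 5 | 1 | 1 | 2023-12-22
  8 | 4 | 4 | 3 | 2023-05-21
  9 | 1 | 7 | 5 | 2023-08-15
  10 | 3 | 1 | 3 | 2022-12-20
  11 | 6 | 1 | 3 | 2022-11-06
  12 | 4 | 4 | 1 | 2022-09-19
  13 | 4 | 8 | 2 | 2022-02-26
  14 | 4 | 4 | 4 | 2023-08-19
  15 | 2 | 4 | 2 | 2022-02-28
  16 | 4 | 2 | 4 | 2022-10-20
SELECT name, stock FROM products WHERE stock <= 94

Execution result:
name | stock
Microphone | 37
Camera | 24
Speaker | 24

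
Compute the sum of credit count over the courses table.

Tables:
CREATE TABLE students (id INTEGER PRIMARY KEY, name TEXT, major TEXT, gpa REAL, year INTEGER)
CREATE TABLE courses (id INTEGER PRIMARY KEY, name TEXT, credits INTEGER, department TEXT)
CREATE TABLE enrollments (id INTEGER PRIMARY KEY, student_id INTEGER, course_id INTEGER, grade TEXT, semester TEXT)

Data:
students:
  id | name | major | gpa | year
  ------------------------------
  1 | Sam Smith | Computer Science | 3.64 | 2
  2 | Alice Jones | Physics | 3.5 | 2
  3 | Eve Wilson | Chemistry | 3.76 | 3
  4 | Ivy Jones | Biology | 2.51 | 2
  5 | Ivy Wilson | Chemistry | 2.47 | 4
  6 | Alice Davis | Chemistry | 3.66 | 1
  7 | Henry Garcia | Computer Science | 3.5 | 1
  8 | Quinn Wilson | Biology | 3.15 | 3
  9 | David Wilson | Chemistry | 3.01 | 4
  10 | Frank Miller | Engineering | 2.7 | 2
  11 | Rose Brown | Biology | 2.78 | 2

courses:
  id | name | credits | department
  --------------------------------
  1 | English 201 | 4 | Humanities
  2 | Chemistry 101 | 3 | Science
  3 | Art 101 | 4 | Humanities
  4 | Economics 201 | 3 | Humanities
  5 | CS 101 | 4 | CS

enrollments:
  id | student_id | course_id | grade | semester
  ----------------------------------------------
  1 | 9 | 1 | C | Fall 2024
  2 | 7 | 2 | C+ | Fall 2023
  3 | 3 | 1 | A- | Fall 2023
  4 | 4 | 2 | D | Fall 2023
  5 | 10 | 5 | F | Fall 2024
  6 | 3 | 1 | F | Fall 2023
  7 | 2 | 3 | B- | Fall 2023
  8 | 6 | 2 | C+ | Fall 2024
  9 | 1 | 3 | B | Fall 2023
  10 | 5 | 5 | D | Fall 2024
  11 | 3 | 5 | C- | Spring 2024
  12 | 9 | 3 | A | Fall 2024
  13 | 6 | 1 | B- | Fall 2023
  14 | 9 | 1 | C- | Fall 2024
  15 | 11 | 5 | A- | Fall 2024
SELECT SUM(credits) FROM courses

Execution result:
18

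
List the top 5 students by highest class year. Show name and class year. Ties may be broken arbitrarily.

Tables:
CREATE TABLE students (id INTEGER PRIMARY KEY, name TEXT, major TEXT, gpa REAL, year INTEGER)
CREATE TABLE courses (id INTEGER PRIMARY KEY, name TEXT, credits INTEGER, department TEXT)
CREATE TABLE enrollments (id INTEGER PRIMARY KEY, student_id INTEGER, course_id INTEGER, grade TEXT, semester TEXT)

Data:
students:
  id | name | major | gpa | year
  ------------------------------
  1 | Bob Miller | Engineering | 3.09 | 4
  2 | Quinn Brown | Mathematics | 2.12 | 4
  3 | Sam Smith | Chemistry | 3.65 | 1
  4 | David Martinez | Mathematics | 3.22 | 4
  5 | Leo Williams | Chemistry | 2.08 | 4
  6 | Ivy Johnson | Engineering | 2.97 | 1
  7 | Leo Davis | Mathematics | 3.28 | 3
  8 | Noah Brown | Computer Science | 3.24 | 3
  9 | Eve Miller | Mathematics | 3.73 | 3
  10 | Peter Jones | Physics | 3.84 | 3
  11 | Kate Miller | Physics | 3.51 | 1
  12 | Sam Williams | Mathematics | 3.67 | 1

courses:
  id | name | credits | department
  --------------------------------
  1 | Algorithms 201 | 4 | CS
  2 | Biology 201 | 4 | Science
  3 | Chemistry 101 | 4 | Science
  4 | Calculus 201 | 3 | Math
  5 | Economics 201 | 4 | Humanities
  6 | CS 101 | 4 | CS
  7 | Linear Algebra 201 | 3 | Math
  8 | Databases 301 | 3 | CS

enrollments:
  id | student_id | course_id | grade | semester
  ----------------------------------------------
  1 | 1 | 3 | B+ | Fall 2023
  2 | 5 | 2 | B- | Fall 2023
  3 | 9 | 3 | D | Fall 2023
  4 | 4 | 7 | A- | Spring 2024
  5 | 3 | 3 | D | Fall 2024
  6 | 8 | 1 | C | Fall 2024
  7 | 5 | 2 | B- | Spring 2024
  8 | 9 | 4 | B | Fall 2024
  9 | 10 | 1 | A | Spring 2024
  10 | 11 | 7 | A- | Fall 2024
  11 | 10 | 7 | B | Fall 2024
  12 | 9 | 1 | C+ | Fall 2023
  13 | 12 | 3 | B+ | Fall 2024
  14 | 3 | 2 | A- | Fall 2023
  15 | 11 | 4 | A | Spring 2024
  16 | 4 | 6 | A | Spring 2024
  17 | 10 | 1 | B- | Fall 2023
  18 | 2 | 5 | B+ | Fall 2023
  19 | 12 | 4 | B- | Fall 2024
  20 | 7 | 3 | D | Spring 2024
SELECT name, year FROM students ORDER BY year DESC LIMIT 5

Execution result:
name | year
Bob Miller | 4
Quinn Brown | 4
David Martinez | 4
Leo Williams | 4
Leo Davis | 3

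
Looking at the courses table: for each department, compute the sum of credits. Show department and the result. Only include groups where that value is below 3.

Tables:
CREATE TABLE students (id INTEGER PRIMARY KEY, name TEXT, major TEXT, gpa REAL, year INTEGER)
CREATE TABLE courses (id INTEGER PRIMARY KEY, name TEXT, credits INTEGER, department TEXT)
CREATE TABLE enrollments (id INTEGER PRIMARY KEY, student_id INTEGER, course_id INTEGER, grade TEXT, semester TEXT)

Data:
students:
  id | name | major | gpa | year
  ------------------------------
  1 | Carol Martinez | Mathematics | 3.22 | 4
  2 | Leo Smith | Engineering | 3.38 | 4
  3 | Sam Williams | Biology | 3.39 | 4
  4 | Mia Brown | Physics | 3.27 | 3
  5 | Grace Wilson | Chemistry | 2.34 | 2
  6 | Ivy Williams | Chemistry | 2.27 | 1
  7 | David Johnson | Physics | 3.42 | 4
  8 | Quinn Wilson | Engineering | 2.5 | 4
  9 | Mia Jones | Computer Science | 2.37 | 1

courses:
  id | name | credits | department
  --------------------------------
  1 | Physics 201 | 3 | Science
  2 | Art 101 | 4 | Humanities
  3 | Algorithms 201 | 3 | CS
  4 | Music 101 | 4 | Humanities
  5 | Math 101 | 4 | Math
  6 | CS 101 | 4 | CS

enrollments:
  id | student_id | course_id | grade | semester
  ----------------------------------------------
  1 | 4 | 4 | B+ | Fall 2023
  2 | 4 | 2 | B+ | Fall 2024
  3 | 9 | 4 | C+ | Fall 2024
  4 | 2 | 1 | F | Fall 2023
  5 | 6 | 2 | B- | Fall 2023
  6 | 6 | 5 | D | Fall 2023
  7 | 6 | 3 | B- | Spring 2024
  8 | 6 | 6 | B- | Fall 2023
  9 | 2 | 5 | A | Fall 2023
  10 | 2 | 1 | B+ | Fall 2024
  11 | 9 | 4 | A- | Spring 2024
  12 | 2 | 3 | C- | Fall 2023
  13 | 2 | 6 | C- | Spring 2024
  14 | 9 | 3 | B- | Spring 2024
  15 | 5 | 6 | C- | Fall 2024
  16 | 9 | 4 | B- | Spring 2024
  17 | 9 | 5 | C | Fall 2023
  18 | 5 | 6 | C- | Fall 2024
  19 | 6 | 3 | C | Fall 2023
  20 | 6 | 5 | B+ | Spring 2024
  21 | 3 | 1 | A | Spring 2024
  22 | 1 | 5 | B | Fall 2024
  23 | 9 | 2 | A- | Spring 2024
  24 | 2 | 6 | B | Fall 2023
SELECT department, SUM(credits) AS sum_credits FROM courses GROUP BY department HAVING SUM(credits) < 3

Execution result:
(no rows)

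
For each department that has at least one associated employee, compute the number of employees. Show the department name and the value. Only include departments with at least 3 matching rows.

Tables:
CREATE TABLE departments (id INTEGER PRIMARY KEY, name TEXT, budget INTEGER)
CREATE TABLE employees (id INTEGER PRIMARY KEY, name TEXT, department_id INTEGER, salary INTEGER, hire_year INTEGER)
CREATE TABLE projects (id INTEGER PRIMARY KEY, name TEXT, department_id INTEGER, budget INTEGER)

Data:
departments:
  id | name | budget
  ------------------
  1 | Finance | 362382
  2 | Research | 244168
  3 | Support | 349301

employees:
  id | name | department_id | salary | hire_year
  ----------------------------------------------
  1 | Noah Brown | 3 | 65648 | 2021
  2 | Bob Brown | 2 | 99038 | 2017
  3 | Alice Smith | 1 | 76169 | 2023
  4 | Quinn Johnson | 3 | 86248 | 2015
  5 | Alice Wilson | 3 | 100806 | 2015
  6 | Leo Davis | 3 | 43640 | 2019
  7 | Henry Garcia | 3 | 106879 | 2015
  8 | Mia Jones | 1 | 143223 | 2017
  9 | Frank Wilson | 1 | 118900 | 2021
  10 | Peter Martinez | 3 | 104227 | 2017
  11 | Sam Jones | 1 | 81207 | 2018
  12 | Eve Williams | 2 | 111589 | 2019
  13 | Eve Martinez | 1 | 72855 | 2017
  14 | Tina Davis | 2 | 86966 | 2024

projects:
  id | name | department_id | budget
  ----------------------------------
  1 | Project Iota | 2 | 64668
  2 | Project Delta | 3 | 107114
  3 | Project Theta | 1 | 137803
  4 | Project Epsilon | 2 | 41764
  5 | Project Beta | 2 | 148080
SELECT p.name, COUNT(*) AS n FROM employees c JOIN departments p ON c.department_id = p.id GROUP BY p.id, p.name HAVING COUNT(*) >= 3

Execution result:
name | n
Finance | 5
Research | 3
Support | 6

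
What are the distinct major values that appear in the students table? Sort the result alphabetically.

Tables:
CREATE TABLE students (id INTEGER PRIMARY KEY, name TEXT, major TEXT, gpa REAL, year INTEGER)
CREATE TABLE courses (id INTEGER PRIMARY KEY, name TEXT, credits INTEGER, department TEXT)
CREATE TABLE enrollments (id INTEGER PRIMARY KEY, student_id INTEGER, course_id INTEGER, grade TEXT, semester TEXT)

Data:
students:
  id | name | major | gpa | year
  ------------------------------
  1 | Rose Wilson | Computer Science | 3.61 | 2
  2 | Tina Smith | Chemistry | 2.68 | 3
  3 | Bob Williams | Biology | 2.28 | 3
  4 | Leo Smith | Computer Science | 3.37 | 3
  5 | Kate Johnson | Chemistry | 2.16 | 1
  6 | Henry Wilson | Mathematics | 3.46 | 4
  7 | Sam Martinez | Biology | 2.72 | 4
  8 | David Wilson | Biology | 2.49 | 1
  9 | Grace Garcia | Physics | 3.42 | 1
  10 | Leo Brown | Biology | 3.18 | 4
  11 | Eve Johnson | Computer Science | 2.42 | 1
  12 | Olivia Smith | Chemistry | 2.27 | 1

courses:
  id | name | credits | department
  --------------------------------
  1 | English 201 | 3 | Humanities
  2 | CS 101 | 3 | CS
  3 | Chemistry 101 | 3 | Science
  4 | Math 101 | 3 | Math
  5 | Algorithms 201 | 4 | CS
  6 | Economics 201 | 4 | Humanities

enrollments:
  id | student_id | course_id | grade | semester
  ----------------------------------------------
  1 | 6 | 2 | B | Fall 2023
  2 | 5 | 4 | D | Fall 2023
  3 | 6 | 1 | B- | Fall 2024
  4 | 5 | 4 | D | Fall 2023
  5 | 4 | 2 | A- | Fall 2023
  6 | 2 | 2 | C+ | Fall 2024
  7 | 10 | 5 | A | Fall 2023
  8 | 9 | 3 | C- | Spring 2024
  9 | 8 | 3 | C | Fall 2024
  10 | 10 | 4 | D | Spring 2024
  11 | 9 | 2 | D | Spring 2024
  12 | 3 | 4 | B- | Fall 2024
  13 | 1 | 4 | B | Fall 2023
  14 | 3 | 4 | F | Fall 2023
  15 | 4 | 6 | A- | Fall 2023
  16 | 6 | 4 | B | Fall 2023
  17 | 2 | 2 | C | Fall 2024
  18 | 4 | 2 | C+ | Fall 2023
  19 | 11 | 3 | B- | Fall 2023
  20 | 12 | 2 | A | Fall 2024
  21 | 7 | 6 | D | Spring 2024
SELECT DISTINCT major FROM students ORDER BY major

Execution result:
major
Biology
Chemistry
Computer Science
Mathematics
Physics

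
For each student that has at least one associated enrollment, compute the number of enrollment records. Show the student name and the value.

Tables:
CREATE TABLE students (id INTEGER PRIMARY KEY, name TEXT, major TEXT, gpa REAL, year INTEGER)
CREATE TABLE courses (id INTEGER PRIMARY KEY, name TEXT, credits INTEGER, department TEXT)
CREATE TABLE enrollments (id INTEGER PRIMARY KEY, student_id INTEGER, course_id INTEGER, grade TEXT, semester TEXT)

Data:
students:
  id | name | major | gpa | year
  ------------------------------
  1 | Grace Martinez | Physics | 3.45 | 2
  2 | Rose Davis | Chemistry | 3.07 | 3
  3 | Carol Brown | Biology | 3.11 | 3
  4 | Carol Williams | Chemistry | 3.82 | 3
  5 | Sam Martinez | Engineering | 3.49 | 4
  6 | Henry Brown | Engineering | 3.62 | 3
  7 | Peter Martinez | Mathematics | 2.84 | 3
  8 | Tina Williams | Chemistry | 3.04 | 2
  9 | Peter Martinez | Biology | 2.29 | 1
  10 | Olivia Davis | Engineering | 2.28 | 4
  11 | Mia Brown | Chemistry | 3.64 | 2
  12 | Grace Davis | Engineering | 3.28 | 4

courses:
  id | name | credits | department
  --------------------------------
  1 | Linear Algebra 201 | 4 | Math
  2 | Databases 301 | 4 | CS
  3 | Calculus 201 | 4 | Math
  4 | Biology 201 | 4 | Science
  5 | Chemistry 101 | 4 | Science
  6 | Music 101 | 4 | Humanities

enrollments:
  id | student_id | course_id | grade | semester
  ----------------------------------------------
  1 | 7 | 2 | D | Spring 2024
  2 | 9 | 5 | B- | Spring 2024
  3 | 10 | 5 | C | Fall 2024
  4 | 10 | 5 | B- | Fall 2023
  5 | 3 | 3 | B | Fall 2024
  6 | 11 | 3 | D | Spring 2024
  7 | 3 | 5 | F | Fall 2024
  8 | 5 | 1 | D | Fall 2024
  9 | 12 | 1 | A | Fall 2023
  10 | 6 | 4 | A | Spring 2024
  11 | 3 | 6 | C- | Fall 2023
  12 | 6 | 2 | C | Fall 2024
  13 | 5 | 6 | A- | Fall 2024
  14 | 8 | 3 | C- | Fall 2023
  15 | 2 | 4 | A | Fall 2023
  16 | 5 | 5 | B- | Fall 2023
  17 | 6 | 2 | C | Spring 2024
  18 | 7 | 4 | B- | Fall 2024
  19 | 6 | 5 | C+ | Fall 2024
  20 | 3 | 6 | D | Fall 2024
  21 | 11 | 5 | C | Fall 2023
SELECT p.name, COUNT(*) AS n FROM enrollments c JOIN students p ON c.student_id = p.id GROUP BY p.id, p.name

Execution result:
name | n
Rose Davis | 1
Carol Brown | 4
Sam Martinez | 3
Henry Brown | 4
Peter Martinez | 2
Tina Williams | 1
Peter Martinez | 1
Olivia Davis | 2
Mia Brown | 2
Grace Davis | 1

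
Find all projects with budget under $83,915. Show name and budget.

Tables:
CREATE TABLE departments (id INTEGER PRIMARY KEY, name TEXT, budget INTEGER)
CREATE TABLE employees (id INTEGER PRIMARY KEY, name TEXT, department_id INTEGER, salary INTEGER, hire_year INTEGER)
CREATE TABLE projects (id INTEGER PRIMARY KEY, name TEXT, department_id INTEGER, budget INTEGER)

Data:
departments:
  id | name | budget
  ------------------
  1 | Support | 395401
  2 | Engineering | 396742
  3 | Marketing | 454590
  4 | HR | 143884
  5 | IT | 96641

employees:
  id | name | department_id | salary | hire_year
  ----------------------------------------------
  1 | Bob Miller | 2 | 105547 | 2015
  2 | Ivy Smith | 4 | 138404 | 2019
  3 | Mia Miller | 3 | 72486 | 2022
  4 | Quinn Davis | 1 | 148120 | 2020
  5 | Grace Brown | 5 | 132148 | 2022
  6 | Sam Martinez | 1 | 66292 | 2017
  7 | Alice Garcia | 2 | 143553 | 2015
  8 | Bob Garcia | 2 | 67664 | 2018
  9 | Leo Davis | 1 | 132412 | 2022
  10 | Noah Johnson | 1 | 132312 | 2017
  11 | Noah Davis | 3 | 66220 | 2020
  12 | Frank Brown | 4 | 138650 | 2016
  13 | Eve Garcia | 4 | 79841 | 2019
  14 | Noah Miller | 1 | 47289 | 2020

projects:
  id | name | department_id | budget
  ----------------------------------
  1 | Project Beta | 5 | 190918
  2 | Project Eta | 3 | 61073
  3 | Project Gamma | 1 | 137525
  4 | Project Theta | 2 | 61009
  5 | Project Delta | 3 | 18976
SELECT name, budget FROM projects WHERE budget < 83915

Execution result:
name | budget
Project Eta | 61073
Project Theta | 61009
Project Delta | 18976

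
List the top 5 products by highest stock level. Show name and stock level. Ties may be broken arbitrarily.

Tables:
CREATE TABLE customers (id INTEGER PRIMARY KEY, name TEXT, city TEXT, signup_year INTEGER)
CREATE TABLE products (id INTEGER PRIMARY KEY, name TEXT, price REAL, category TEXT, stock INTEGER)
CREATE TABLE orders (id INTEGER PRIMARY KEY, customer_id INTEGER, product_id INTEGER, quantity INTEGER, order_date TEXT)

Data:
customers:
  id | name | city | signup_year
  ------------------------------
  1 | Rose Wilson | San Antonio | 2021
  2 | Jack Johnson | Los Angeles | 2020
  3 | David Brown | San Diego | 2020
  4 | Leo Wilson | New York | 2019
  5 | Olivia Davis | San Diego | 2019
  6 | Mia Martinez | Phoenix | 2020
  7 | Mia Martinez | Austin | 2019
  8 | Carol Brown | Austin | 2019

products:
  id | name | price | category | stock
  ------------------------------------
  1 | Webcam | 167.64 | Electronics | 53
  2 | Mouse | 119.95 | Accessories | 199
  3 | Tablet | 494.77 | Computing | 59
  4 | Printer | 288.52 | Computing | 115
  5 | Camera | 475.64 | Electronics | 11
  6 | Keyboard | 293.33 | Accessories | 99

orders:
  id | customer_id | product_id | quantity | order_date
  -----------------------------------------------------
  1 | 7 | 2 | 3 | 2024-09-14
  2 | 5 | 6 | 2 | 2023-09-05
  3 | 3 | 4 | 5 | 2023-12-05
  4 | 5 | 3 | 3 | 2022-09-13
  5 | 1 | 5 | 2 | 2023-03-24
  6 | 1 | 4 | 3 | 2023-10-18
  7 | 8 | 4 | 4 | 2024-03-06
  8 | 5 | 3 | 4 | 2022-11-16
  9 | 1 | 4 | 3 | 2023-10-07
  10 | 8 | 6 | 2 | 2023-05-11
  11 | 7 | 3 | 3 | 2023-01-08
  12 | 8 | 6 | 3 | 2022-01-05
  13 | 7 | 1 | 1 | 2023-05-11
SELECT name, stock FROM products ORDER BY stock DESC LIMIT 5

Execution result:
name | stock
Mouse | 199
Printer | 115
Keyboard | 99
Tablet | 59
Webcam | 53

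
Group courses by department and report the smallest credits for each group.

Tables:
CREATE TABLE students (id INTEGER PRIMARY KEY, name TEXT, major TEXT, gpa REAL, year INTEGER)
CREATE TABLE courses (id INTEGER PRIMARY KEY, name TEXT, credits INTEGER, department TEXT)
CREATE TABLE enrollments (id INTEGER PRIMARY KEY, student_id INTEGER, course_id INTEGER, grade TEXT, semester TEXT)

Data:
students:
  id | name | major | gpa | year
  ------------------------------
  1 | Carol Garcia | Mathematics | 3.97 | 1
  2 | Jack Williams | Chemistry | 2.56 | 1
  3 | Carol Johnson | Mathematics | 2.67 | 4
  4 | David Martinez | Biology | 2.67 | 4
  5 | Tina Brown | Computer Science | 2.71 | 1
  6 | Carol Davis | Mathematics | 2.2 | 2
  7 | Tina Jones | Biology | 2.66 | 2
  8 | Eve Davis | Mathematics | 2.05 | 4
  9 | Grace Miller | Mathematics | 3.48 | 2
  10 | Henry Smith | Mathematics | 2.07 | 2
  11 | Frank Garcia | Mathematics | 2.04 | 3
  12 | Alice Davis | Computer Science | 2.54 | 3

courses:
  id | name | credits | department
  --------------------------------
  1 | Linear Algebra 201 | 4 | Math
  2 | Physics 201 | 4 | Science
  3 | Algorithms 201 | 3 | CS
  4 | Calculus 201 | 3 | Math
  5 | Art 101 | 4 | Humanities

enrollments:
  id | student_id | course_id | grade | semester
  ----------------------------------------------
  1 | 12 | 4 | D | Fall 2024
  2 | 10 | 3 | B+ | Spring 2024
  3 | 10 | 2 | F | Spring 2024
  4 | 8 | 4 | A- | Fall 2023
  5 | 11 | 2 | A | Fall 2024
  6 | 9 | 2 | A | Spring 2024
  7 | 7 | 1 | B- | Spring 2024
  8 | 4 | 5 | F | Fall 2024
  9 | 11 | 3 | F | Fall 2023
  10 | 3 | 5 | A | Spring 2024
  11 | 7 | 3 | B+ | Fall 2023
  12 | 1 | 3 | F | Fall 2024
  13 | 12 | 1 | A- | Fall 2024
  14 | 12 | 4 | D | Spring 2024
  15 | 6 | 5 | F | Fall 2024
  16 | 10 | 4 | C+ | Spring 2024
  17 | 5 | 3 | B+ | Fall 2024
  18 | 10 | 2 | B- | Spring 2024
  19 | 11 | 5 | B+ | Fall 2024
SELECT department, MIN(credits) AS min_credits FROM courses GROUP BY department

Execution result:
department | min_credits
CS | 3
Humanities | 4
Math | 3
Science | 4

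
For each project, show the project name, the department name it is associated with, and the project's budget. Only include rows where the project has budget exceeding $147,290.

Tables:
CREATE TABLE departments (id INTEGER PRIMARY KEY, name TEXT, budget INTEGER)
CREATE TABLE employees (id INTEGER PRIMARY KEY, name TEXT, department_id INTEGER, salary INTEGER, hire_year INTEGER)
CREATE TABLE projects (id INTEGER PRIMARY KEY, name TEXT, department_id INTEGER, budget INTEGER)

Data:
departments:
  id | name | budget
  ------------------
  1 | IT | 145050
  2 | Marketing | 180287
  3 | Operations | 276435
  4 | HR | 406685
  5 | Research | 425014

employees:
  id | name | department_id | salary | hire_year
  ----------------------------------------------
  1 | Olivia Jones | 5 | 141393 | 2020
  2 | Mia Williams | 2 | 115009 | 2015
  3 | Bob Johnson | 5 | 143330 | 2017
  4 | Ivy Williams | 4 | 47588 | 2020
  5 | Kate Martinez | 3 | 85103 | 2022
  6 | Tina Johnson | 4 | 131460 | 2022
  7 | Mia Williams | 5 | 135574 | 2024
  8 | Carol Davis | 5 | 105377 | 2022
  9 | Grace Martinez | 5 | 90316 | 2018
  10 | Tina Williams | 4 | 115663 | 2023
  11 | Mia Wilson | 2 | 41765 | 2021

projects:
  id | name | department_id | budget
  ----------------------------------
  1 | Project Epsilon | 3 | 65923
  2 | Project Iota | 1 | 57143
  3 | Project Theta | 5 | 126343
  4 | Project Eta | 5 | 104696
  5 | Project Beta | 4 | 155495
SELECT c.name, p.name AS department, c.budget FROM projects c JOIN departments p ON c.department_id = p.id WHERE c.budget > 147290

Execution result:
name | department | budget
Project Beta | HR | 155495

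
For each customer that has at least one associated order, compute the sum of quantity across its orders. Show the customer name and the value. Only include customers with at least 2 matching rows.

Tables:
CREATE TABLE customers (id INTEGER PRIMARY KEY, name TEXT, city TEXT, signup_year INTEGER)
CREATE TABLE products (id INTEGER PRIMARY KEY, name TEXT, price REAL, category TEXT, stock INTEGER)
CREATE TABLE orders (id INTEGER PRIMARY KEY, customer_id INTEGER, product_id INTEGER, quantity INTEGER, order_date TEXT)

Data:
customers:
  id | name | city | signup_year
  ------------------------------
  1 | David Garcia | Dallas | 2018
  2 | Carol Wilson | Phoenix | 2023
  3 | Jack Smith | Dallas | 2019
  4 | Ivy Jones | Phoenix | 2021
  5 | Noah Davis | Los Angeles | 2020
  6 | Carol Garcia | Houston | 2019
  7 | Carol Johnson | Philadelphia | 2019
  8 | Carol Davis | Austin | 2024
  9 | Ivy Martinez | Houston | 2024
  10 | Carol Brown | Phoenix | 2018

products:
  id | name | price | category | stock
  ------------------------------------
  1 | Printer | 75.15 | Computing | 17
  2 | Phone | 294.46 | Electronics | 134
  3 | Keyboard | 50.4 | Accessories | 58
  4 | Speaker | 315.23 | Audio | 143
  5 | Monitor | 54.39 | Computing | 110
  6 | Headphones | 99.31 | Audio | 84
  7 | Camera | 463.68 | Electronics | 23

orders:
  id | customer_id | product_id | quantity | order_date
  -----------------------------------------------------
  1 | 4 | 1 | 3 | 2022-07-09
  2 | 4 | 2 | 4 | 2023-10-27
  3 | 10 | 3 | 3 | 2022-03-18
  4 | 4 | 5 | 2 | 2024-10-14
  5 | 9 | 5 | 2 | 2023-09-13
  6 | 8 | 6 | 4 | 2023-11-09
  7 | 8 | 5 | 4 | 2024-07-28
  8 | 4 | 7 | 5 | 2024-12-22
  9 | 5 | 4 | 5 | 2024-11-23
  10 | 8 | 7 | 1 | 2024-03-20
SELECT p.name, SUM(c.quantity) AS sum_quantity FROM orders c JOIN customers p ON c.customer_id = p.id GROUP BY p.id, p.name HAVING COUNT(*) >= 2

Execution result:
name | sum_quantity
Ivy Jones | 14
Carol Davis | 9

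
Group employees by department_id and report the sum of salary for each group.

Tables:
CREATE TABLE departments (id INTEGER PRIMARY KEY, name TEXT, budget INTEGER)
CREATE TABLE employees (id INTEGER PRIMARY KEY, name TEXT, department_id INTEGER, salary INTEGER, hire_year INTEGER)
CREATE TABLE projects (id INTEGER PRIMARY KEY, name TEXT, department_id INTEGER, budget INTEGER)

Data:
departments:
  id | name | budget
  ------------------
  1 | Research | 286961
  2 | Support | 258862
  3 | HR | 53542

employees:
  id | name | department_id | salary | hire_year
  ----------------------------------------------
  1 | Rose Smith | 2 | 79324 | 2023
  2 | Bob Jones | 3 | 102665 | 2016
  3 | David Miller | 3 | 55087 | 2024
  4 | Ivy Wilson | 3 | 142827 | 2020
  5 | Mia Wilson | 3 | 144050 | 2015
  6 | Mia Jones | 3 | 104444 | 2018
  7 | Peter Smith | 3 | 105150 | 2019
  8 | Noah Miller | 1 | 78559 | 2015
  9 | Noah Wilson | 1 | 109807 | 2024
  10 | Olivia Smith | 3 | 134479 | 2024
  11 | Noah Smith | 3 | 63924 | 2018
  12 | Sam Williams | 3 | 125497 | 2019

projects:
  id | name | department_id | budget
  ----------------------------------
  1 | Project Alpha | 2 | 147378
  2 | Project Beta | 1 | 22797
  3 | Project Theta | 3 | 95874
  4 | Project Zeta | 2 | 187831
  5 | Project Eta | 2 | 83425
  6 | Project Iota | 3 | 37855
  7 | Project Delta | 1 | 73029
SELECT department_id, SUM(salary) AS sum_salary FROM employees GROUP BY department_id

Execution result:
department_id | sum_salary
1 | 188366
2 | 79324
3 | 978123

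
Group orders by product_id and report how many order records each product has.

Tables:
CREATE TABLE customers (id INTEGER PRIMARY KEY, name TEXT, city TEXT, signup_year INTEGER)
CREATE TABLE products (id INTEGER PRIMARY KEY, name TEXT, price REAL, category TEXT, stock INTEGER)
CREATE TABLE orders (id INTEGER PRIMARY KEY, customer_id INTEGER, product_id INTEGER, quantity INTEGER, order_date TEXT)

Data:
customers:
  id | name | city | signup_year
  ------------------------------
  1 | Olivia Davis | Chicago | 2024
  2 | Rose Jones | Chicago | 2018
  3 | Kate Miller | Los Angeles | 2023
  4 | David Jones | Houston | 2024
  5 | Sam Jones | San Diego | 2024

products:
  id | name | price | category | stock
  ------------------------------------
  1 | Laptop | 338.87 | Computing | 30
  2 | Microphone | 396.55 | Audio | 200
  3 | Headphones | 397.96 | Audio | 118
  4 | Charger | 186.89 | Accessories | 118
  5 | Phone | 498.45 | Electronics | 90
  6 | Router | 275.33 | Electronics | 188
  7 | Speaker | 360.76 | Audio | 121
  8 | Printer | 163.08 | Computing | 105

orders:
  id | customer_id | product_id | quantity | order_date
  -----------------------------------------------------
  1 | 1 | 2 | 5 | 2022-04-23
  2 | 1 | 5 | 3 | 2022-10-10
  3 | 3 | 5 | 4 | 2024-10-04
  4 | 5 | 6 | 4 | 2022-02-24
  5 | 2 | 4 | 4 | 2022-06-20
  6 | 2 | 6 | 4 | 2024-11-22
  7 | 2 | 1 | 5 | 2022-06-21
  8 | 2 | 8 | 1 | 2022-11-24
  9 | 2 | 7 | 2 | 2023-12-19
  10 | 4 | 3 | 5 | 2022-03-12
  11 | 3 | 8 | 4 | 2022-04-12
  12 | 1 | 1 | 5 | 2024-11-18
SELECT product_id, COUNT(*) AS order_count FROM orders GROUP BY product_id

Execution result:
product_id | order_count
1 | 2
2 | 1
3 | 1
4 | 1
5 | 2
6 | 2
7 | 1
8 | 2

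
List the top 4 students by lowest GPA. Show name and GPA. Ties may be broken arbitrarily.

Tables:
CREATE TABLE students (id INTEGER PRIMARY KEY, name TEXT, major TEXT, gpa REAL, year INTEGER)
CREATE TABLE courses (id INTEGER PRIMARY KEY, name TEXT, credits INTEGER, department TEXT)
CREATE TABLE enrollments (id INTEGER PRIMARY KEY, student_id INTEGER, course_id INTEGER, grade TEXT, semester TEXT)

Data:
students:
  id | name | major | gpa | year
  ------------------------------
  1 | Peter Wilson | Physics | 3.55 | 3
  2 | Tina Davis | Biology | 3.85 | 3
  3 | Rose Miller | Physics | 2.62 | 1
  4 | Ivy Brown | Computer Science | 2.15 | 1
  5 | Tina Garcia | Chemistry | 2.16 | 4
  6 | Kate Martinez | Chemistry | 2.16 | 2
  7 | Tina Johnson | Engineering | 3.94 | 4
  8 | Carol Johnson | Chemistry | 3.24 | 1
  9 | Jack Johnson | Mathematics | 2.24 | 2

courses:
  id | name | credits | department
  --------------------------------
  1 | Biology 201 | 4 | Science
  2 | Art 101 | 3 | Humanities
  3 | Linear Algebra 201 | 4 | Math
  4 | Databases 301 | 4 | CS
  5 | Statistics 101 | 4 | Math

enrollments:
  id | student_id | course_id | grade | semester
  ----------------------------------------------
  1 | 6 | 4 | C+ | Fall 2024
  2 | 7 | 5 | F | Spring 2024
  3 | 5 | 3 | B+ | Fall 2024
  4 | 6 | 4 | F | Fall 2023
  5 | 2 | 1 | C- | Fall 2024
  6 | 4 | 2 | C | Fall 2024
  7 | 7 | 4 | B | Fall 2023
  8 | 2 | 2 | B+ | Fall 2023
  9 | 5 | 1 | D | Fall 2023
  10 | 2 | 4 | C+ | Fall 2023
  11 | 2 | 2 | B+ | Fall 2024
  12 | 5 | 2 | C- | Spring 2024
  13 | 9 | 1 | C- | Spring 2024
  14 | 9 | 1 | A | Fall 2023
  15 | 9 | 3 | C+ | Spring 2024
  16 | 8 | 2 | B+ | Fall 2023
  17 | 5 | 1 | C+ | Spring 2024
SELECT name, gpa FROM students ORDER BY gpa ASC LIMIT 4

Execution result:
name | gpa
Ivy Brown | 2.15
Tina Garcia | 2.16
Kate Martinez | 2.16
Jack Johnson | 2.24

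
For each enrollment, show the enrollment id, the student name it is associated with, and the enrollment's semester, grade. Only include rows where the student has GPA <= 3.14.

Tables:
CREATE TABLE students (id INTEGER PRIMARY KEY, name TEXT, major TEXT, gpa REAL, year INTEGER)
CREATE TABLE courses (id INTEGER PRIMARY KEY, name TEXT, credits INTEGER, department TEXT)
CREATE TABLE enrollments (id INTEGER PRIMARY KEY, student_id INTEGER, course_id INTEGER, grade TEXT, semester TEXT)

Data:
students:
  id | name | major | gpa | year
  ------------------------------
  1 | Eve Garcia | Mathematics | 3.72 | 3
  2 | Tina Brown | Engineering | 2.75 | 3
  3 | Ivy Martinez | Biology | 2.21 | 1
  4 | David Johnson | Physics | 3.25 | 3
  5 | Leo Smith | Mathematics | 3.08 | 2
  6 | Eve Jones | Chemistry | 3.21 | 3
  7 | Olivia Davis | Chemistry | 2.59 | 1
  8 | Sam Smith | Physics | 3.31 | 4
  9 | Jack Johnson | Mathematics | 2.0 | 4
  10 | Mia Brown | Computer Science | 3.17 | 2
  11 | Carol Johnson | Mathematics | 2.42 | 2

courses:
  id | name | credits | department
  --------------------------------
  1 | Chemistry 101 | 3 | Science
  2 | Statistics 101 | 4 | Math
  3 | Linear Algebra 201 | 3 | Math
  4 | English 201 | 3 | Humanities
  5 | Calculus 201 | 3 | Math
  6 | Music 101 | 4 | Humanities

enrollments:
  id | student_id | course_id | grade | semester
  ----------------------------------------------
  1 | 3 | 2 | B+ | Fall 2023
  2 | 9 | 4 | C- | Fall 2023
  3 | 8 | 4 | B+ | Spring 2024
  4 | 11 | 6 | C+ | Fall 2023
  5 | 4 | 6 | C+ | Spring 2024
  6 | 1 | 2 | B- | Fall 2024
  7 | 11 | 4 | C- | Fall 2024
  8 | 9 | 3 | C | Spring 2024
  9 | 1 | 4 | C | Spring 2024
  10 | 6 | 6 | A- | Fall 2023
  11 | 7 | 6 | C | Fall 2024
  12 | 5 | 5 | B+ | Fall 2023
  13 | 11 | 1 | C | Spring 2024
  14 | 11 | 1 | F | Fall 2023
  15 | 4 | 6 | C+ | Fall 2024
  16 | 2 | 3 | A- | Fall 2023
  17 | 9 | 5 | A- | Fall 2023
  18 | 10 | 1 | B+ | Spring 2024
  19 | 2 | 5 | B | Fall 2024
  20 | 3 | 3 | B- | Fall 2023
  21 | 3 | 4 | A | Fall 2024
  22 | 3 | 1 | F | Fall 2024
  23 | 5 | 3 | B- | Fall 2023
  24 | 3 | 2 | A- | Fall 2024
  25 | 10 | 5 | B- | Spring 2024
SELECT c.id, p.name AS student, c.semester, c.grade FROM enrollments c JOIN students p ON c.student_id = p.id WHERE p.gpa <= 3.14

Execution result:
id | student | semester | grade
1 | Ivy Martinez | Fall 2023 | B+
2 | Jack Johnson | Fall 2023 | C-
4 | Carol Johnson | Fall 2023 | C+
7 | Carol Johnson | Fall 2024 | C-
8 | Jack Johnson | Spring 2024 | C
11 | Olivia Davis | Fall 2024 | C
12 | Leo Smith | Fall 2023 | B+
13 | Carol Johnson | Spring 2024 | C
14 | Carol Johnson | Fall 2023 | F
16 | Tina Brown | Fall 2023 | A-
17 | Jack Johnson | Fall 2023 | A-
19 | Tina Brown | Fall 2024 | B
20 | Ivy Martinez | Fall 2023 | B-
21 | Ivy Martinez | Fall 2024 | A
22 | Ivy Martinez | Fall 2024 | F
23 | Leo Smith | Fall 2023 | B-
24 | Ivy Martinez | Fall 2024 | A-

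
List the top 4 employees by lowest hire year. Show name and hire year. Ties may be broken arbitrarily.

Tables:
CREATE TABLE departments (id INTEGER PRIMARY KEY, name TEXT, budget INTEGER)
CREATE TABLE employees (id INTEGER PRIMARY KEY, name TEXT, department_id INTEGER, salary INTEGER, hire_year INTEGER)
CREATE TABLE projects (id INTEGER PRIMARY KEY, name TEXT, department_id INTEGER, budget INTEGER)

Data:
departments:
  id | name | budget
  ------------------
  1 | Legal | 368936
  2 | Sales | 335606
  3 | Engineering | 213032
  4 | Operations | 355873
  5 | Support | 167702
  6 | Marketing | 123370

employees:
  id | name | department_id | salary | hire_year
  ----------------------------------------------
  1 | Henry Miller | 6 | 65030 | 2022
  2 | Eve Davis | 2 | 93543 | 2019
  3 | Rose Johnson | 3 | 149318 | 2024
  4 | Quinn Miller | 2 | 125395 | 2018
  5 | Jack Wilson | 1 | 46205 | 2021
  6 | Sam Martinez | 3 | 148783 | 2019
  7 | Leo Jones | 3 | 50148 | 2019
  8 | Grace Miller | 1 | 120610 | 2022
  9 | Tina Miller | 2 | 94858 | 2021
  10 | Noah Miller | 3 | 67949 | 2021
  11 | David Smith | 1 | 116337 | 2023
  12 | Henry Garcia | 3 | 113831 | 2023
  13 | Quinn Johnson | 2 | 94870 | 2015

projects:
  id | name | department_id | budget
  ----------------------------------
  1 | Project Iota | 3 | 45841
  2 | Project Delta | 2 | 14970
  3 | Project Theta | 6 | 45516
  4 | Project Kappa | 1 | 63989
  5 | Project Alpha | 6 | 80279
SELECT name, hire_year FROM employees ORDER BY hire_year ASC LIMIT 4

Execution result:
name | hire_year
Quinn Johnson | 2015
Quinn Miller | 2018
Eve Davis | 2019
Sam Martinez | 2019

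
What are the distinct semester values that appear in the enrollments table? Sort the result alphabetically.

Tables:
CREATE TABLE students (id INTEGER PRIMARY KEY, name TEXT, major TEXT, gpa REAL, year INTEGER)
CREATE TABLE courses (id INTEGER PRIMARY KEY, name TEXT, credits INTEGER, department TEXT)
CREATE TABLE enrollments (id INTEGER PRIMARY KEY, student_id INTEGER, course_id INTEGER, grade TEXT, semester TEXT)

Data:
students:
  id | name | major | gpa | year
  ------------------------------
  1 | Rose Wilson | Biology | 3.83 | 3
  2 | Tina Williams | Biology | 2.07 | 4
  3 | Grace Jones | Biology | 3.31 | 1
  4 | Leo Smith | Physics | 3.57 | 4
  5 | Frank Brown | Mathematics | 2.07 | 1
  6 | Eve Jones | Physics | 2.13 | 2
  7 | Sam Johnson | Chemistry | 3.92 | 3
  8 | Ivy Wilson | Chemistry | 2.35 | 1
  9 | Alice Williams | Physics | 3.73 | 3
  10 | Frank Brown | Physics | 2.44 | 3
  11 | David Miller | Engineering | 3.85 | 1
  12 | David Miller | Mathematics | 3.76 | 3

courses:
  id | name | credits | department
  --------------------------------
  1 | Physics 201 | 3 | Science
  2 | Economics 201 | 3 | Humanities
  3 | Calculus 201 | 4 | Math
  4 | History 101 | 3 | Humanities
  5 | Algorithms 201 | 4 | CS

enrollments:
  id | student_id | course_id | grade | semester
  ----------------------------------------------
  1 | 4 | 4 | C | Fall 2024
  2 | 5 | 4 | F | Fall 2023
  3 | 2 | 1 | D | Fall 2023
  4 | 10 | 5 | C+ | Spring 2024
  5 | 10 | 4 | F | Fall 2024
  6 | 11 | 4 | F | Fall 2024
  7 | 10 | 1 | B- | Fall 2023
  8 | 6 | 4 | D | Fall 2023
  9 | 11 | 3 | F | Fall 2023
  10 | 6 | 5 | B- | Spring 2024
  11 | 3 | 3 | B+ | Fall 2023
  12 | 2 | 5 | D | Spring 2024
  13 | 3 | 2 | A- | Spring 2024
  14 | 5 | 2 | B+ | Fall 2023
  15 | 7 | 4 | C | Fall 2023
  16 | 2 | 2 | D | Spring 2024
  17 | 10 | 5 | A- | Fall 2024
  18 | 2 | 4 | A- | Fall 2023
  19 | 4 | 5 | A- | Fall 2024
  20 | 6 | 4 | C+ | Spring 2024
SELECT DISTINCT semester FROM enrollments ORDER BY semester

Execution result:
semester
Fall 2023
Fall 2024
Spring 2024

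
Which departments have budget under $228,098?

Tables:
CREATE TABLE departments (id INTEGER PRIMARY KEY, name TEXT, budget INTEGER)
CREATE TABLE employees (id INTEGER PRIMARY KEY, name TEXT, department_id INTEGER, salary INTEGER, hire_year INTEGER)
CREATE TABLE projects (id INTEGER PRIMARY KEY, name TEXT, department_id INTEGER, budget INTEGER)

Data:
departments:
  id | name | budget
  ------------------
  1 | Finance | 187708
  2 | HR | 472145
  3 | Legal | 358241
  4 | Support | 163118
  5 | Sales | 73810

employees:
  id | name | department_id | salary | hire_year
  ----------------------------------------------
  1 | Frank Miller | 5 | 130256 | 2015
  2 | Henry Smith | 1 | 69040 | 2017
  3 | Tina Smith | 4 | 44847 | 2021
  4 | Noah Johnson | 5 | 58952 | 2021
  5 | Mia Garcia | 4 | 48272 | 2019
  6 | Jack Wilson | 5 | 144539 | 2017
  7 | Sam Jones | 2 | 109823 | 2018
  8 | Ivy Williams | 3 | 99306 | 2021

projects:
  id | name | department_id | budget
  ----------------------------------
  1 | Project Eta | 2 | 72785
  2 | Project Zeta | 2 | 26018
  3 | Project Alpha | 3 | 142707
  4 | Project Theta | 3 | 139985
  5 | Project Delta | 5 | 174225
SELECT name, budget FROM departments WHERE budget < 228098

Execution result:
name | budget
Finance | 187708
Support | 163118
Sales | 73810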